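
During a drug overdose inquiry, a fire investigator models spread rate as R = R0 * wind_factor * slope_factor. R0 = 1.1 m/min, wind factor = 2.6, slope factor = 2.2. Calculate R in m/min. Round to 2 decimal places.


Fire spread rate calculation:
R = R0 * wind_factor * slope_factor
= 1.1 * 2.6 * 2.2
= 2.86 * 2.2
= 6.29 m/min

6.29


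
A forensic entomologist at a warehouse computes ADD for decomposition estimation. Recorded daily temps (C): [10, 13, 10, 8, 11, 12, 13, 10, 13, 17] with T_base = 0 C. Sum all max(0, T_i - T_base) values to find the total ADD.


Computing ADD day by day:
Day 1: max(0, 10 - 0) = 10
Day 2: max(0, 13 - 0) = 13
Day 3: max(0, 10 - 0) = 10
Day 4: max(0, 8 - 0) = 8
Day 5: max(0, 11 - 0) = 11
Day 6: max(0, 12 - 0) = 12
Day 7: max(0, 13 - 0) = 13
Day 8: max(0, 10 - 0) = 10
Day 9: max(0, 13 - 0) = 13
Day 10: max(0, 17 - 0) = 17
Total ADD = 117

117


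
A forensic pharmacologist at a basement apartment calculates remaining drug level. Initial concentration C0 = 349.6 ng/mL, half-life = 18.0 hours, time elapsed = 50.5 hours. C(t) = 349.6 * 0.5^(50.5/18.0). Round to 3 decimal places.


Drug concentration decay:
Number of half-lives = t / t_half = 50.5 / 18.0 = 2.805556
Decay factor = 0.5^2.805556 = 0.14303539
C(t) = 349.6 * 0.14303539 = 50.005 ng/mL

50.005


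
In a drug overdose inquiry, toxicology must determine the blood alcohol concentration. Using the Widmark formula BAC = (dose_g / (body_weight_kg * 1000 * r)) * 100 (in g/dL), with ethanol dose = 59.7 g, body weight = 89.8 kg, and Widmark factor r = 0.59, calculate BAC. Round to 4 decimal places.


Applying the Widmark formula:
BAC = (dose_g / (body_wt * 1000 * r)) * 100
Denominator = 89.8 * 1000 * 0.59 = 52982
BAC = (59.7 / 52982) * 100
BAC = 0.1127 g/dL

0.1127


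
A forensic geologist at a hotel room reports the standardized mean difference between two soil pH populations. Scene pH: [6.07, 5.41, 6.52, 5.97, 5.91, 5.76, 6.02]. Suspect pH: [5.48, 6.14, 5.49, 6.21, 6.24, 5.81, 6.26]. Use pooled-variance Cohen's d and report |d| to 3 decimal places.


Pooled-variance Cohen's d for soil pH comparison:
Scene mean = 41.66 / 7 = 5.951429
Suspect mean = 41.63 / 7 = 5.947143
Scene sample variance s_s^2 = 0.112314
Suspect sample variance s_c^2 = 0.122657
Pooled variance = ((n_s-1)*s_s^2 + (n_c-1)*s_c^2) / (n_s + n_c - 2) = 0.117486
Pooled SD = sqrt(0.117486) = 0.342762
Mean difference = 0.004286
|d| = |0.004286| / 0.342762 = 0.013

0.013


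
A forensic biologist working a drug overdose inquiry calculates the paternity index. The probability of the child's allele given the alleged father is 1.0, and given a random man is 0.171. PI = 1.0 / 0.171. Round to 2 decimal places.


Paternity Index calculation:
PI = P(allele|father) / P(allele|random)
PI = 1.0 / 0.171
PI = 5.85

5.85


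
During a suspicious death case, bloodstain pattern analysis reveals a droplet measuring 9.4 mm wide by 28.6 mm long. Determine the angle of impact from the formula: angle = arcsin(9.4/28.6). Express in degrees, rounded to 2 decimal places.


Blood spatter impact angle calculation:
width / length = 9.4 / 28.6 = 0.328671
angle = arcsin(0.328671)
angle = 19.19 degrees

19.19


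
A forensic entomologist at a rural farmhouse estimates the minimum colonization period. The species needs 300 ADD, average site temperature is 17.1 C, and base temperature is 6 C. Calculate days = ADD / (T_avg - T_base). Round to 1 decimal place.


Insect development time:
Effective temperature = avg_temp - T_base = 17.1 - 6 = 11.1 C
Days = ADD / effective_temp = 300 / 11.1 = 27.0 days

27.0


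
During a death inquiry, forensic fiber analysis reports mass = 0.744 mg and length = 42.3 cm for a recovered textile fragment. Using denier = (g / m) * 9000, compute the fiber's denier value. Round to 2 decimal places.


Denier calculation:
Mass in grams = 0.744 mg / 1000 = 0.000744 g
Length in meters = 42.3 cm / 100 = 0.423 m
Linear density = mass / length = 0.000744 / 0.423 = 0.00175887 g/m
Denier = (g/m) * 9000 = 0.00175887 * 9000 = 15.83

15.83


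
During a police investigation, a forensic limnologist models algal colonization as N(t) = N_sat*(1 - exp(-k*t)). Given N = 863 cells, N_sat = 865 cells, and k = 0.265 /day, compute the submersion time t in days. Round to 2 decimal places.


PMSI from diatom colonization curve:
N / N_sat = 863 / 865 = 0.997688
1 - N/N_sat = 0.002312
ln(1 - N/N_sat) = -6.069642
t = -ln(1 - N/N_sat) / k = -(-6.069642) / 0.265 = 22.90 days

22.90


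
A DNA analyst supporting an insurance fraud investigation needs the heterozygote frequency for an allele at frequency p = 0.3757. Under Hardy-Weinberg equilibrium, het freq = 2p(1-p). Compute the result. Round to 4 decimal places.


Hardy-Weinberg heterozygote frequency:
q = 1 - p = 1 - 0.3757 = 0.6243
2pq = 2 * 0.3757 * 0.6243 = 0.4691

0.4691


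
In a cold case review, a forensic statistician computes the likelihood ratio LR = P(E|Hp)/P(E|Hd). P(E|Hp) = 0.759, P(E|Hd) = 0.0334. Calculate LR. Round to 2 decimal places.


Likelihood ratio calculation:
LR = P(E|Hp) / P(E|Hd)
LR = 0.759 / 0.0334
LR = 22.72

22.72


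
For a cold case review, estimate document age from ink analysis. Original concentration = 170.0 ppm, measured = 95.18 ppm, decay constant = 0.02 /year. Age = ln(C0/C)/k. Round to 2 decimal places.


Document age estimation:
C0/C = 170.0 / 95.18 = 1.78609
ln(C0/C) = 0.580029
t = 0.580029 / 0.02 = 29.00 years

29.00


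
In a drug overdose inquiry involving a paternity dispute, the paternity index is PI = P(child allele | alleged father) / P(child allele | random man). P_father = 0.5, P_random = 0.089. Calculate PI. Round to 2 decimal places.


Paternity Index calculation:
PI = P(allele|father) / P(allele|random)
PI = 0.5 / 0.089
PI = 5.62

5.62


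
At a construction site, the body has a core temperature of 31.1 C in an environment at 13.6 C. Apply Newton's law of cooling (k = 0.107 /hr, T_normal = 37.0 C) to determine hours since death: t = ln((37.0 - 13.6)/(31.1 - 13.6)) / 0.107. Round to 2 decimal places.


Using Newton's law of cooling:
t = ln((T_normal - T_ambient) / (T_body - T_ambient)) / k
T_normal - T_ambient = 23.4
T_body - T_ambient = 17.5
Ratio = 1.337143
ln(ratio) = 0.290535
t = 0.290535 / 0.107 = 2.72 hours

2.72


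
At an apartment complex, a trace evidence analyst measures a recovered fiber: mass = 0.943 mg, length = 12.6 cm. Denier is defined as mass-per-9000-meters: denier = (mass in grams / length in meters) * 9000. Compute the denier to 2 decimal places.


Denier calculation:
Mass in grams = 0.943 mg / 1000 = 0.000943 g
Length in meters = 12.6 cm / 100 = 0.126 m
Linear density = mass / length = 0.000943 / 0.126 = 0.00748413 g/m
Denier = (g/m) * 9000 = 0.00748413 * 9000 = 67.36

67.36


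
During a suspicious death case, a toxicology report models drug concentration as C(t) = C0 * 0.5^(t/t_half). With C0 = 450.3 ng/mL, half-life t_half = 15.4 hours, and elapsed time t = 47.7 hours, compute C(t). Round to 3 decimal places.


Drug concentration decay:
Number of half-lives = t / t_half = 47.7 / 15.4 = 3.097403
Decay factor = 0.5^3.097403 = 0.11683926
C(t) = 450.3 * 0.11683926 = 52.613 ng/mL

52.613


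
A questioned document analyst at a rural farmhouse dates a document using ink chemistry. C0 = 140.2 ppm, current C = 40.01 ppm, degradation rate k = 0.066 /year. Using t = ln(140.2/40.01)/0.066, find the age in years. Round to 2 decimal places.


Document age estimation:
C0/C = 140.2 / 40.01 = 3.504124
ln(C0/C) = 1.253941
t = 1.253941 / 0.066 = 19.00 years

19.00


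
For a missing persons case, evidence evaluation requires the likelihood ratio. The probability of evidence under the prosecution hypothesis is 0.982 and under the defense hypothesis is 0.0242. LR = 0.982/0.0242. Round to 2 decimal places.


Likelihood ratio calculation:
LR = P(E|Hp) / P(E|Hd)
LR = 0.982 / 0.0242
LR = 40.58

40.58


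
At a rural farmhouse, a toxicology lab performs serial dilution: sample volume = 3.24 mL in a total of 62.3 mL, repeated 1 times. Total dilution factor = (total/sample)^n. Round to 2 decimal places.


Dilution factor calculation:
Single dilution = V_total / V_sample = 62.3 / 3.24 ≈ 19.228395
Number of dilutions = 1
Total DF = (62.3 / 3.24)^1 (full precision, rounded at the end) = 19.23

19.23


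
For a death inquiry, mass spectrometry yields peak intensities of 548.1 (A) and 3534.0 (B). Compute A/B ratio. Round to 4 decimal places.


Spectral peak ratio:
Peak A = 548.1 counts
Peak B = 3534.0 counts
Ratio = 548.1 / 3534.0 = 0.1551

0.1551


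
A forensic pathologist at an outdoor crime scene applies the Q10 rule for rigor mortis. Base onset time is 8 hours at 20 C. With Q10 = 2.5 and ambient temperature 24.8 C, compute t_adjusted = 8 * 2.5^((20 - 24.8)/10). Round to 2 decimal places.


Rigor mortis time adjustment:
Exponent = (T_ref - T_actual) / 10 = (20 - 24.8) / 10 = -0.48
Q10 factor = 2.5^-0.48 = 0.64415
t_adjusted = 8 * 0.64415 = 5.15 hours

5.15


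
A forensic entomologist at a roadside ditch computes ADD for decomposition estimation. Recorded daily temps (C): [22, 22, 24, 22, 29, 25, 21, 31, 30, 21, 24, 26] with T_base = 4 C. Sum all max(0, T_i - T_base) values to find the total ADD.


Computing ADD day by day:
Day 1: max(0, 22 - 4) = 18
Day 2: max(0, 22 - 4) = 18
Day 3: max(0, 24 - 4) = 20
Day 4: max(0, 22 - 4) = 18
Day 5: max(0, 29 - 4) = 25
Day 6: max(0, 25 - 4) = 21
Day 7: max(0, 21 - 4) = 17
Day 8: max(0, 31 - 4) = 27
Day 9: max(0, 30 - 4) = 26
Day 10: max(0, 21 - 4) = 17
Day 11: max(0, 24 - 4) = 20
Day 12: max(0, 26 - 4) = 22
Total ADD = 249

249


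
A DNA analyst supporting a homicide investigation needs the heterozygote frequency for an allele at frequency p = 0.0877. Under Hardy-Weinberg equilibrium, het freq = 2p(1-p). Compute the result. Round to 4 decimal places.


Hardy-Weinberg heterozygote frequency:
q = 1 - p = 1 - 0.0877 = 0.9123
2pq = 2 * 0.0877 * 0.9123 = 0.1600

0.1600


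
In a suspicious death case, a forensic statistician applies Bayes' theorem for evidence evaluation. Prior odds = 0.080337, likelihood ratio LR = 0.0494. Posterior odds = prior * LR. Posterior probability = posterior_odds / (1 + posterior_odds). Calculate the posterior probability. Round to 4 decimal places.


Bayesian evidence evaluation:
Posterior odds = prior_odds * LR = 0.080337 * 0.0494 = 0.003968648
Posterior probability = posterior_odds / (1 + posterior_odds)
= 0.003968648 / (1 + 0.003968648)
= 0.003968648 / 1.003968648
= 0.0040

0.0040


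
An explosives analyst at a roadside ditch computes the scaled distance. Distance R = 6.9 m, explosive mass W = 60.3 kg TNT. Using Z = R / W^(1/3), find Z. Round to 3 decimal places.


Scaled distance calculation:
W^(1/3) = 60.3^(1/3) = 3.921382
Z = R / W^(1/3) = 6.9 / 3.921382
Z = 1.760 m/kg^(1/3)

1.760


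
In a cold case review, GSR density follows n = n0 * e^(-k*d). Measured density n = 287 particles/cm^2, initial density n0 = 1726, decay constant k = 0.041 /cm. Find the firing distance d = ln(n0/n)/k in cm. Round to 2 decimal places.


GSR distance calculation:
n0/n = 1726 / 287 = 6.013937
ln(n0/n) = 1.79408
d = 1.79408 / 0.041 = 43.76 cm

43.76


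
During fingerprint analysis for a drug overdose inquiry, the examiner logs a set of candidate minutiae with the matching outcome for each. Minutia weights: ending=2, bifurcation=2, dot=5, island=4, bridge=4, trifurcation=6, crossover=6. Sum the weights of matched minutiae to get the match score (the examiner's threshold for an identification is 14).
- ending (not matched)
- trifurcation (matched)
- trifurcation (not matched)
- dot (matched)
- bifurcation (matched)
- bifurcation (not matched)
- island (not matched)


Weighted minutiae match score:
  ending: not matched, +0
  trifurcation: matched, +6 (running total 6)
  trifurcation: not matched, +0
  dot: matched, +5 (running total 11)
  bifurcation: matched, +2 (running total 13)
  bifurcation: not matched, +0
  island: not matched, +0
Total score = 13
Threshold = 14; verdict = inconclusive

13


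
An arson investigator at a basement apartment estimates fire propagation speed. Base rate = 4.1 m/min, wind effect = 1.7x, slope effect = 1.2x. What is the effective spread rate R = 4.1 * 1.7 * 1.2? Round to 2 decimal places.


Fire spread rate calculation:
R = R0 * wind_factor * slope_factor
= 4.1 * 1.7 * 1.2
= 6.97 * 1.2
= 8.36 m/min

8.36


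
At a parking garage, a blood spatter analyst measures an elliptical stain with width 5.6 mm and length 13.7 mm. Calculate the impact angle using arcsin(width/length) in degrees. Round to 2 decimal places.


Blood spatter impact angle calculation:
width / length = 5.6 / 13.7 = 0.408759
angle = arcsin(0.408759)
angle = 24.13 degrees

24.13


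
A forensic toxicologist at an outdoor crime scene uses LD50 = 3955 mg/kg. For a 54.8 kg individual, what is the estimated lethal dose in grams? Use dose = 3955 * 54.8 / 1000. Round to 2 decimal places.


Lethal dose calculation:
Lethal dose = LD50 * body_weight / 1000
= 3955 * 54.8 / 1000
= 216734 / 1000
= 216.73 g

216.73


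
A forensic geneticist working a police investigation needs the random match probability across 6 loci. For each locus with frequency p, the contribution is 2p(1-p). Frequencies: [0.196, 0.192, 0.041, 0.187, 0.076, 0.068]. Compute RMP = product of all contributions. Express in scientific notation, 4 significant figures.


Computing RMP for 6 loci:
Locus 1: 2 * 0.196 * 0.804 = 0.315168
Locus 2: 2 * 0.192 * 0.808 = 0.310272
Locus 3: 2 * 0.041 * 0.959 = 0.078638
Locus 4: 2 * 0.187 * 0.813 = 0.304062
Locus 5: 2 * 0.076 * 0.924 = 0.140448
Locus 6: 2 * 0.068 * 0.932 = 0.126752
RMP = 4.162e-05

4.162e-05


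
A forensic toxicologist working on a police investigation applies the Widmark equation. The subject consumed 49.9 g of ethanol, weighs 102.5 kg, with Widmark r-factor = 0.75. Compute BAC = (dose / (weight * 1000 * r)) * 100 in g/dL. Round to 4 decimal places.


Applying the Widmark formula:
BAC = (dose_g / (body_wt * 1000 * r)) * 100
Denominator = 102.5 * 1000 * 0.75 = 76875
BAC = (49.9 / 76875) * 100
BAC = 0.0649 g/dL

0.0649


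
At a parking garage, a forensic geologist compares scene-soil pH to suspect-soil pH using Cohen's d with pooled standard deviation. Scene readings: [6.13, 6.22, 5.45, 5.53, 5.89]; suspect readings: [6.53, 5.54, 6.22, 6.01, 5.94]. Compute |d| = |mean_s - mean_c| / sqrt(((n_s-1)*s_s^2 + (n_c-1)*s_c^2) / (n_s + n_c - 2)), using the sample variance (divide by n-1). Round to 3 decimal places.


Pooled-variance Cohen's d for soil pH comparison:
Scene mean = 29.22 / 5 = 5.844
Suspect mean = 30.24 / 5 = 6.048
Scene sample variance s_s^2 = 0.11978
Suspect sample variance s_c^2 = 0.13327
Pooled variance = ((n_s-1)*s_s^2 + (n_c-1)*s_c^2) / (n_s + n_c - 2) = 0.126525
Pooled SD = sqrt(0.126525) = 0.355704
Mean difference = -0.204
|d| = |-0.204| / 0.355704 = 0.574

0.574


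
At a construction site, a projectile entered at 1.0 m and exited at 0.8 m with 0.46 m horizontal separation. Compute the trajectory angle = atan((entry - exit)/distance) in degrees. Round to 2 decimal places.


Bullet trajectory angle:
Height difference = 1.0 - 0.8 = 0.2 m
angle = atan(0.2 / 0.46)
angle = atan(0.434783)
angle = 23.50 degrees

23.50


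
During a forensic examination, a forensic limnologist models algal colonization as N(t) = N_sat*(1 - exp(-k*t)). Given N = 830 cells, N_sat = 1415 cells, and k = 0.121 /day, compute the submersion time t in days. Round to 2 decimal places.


PMSI from diatom colonization curve:
N / N_sat = 830 / 1415 = 0.586572
1 - N/N_sat = 0.413428
ln(1 - N/N_sat) = -0.883272
t = -ln(1 - N/N_sat) / k = -(-0.883272) / 0.121 = 7.30 days

7.30


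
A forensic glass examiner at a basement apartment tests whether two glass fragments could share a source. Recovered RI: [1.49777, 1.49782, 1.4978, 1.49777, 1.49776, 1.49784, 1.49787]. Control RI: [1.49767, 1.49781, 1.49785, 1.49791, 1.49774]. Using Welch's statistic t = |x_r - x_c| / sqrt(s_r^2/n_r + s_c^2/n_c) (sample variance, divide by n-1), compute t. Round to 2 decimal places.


Welch's t-criterion for glass RI comparison:
Recovered mean = sum / n_r = 10.48463 / 7 = 1.4978043
Control mean = sum / n_c = 7.48898 / 5 = 1.497796
Recovered sample variance s_r^2 = 1.69524e-09
Control sample variance s_c^2 = 8.78e-09
Welch SE (unpooled) = sqrt(s_r^2/n_r + s_c^2/n_c) = sqrt(2.42177e-10 + 1.756e-09) = sqrt(1.99818e-09) = 4.4701e-05
|mean_r - mean_c| = 8.28571e-06
t = 8.28571e-06 / 4.4701e-05 = 0.19

0.19


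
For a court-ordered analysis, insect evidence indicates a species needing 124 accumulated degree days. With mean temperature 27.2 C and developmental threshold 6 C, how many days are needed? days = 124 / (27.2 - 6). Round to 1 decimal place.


Insect development time:
Effective temperature = avg_temp - T_base = 27.2 - 6 = 21.2 C
Days = ADD / effective_temp = 124 / 21.2 = 5.8 days

5.8


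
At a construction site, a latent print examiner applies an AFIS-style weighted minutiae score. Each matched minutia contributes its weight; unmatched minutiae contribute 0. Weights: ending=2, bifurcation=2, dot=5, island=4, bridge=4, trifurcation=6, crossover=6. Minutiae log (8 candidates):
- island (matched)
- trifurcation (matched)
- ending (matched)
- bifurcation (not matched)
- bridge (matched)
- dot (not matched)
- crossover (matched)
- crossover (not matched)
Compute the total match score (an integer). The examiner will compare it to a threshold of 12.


Weighted minutiae match score:
  island: matched, +4 (running total 4)
  trifurcation: matched, +6 (running total 10)
  ending: matched, +2 (running total 12)
  bifurcation: not matched, +0
  bridge: matched, +4 (running total 16)
  dot: not matched, +0
  crossover: matched, +6 (running total 22)
  crossover: not matched, +0
Total score = 22
Threshold = 12; verdict = identification

22


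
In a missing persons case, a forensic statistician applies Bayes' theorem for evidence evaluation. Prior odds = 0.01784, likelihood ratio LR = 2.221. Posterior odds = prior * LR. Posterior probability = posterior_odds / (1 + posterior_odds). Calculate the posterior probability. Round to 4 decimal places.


Bayesian evidence evaluation:
Posterior odds = prior_odds * LR = 0.01784 * 2.221 = 0.03962264
Posterior probability = posterior_odds / (1 + posterior_odds)
= 0.03962264 / (1 + 0.03962264)
= 0.03962264 / 1.03962264
= 0.0381

0.0381


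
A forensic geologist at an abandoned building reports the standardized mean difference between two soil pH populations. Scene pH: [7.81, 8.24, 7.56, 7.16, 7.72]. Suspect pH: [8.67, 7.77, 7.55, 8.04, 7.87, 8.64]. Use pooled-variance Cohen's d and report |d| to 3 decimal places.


Pooled-variance Cohen's d for soil pH comparison:
Scene mean = 38.49 / 5 = 7.698
Suspect mean = 48.54 / 6 = 8.09
Scene sample variance s_s^2 = 0.15382
Suspect sample variance s_c^2 = 0.21676
Pooled variance = ((n_s-1)*s_s^2 + (n_c-1)*s_c^2) / (n_s + n_c - 2) = 0.188787
Pooled SD = sqrt(0.188787) = 0.434496
Mean difference = -0.392
|d| = |-0.392| / 0.434496 = 0.902

0.902


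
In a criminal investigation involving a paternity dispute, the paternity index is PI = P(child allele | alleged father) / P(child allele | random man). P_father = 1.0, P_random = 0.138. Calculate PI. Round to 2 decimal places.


Paternity Index calculation:
PI = P(allele|father) / P(allele|random)
PI = 1.0 / 0.138
PI = 7.25

7.25


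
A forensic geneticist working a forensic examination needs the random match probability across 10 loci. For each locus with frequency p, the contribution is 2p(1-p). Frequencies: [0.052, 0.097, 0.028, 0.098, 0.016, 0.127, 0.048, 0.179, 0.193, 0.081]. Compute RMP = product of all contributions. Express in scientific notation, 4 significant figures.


Computing RMP for 10 loci:
Locus 1: 2 * 0.052 * 0.948 = 0.098592
Locus 2: 2 * 0.097 * 0.903 = 0.175182
Locus 3: 2 * 0.028 * 0.972 = 0.054432
Locus 4: 2 * 0.098 * 0.902 = 0.176792
Locus 5: 2 * 0.016 * 0.984 = 0.031488
Locus 6: 2 * 0.127 * 0.873 = 0.221742
Locus 7: 2 * 0.048 * 0.952 = 0.091392
Locus 8: 2 * 0.179 * 0.821 = 0.293918
Locus 9: 2 * 0.193 * 0.807 = 0.311502
Locus 10: 2 * 0.081 * 0.919 = 0.148878
RMP = 1.446e-09

1.446e-09


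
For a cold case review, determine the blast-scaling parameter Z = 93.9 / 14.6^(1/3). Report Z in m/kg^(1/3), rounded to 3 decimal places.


Scaled distance calculation:
W^(1/3) = 14.6^(1/3) = 2.444092
Z = R / W^(1/3) = 93.9 / 2.444092
Z = 38.419 m/kg^(1/3)

38.419


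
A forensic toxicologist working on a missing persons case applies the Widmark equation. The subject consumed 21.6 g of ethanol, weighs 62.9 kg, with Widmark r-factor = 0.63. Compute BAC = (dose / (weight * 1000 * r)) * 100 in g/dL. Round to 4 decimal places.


Applying the Widmark formula:
BAC = (dose_g / (body_wt * 1000 * r)) * 100
Denominator = 62.9 * 1000 * 0.63 = 39627
BAC = (21.6 / 39627) * 100
BAC = 0.0545 g/dL

0.0545


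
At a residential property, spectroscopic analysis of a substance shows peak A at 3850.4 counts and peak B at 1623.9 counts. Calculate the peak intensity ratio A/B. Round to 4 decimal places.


Spectral peak ratio:
Peak A = 3850.4 counts
Peak B = 1623.9 counts
Ratio = 3850.4 / 1623.9 = 2.3711

2.3711


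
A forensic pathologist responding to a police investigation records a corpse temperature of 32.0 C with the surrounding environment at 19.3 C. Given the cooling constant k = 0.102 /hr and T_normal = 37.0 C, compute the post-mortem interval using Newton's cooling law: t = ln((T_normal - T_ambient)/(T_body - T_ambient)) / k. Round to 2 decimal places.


Using Newton's law of cooling:
t = ln((T_normal - T_ambient) / (T_body - T_ambient)) / k
T_normal - T_ambient = 17.7
T_body - T_ambient = 12.7
Ratio = 1.393701
ln(ratio) = 0.331963
t = 0.331963 / 0.102 = 3.25 hours

3.25


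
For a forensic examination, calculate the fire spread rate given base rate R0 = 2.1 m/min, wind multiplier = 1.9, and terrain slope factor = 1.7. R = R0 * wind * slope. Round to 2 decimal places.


Fire spread rate calculation:
R = R0 * wind_factor * slope_factor
= 2.1 * 1.9 * 1.7
= 3.99 * 1.7
= 6.78 m/min

6.78


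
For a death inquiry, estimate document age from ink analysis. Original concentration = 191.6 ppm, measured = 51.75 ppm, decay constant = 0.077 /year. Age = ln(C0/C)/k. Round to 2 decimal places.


Document age estimation:
C0/C = 191.6 / 51.75 = 3.702415
ln(C0/C) = 1.308985
t = 1.308985 / 0.077 = 17.00 years

17.00


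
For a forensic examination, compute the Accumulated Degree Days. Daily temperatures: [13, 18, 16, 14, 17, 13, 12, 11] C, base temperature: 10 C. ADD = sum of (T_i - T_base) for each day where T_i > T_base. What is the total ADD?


Computing ADD day by day:
Day 1: max(0, 13 - 10) = 3
Day 2: max(0, 18 - 10) = 8
Day 3: max(0, 16 - 10) = 6
Day 4: max(0, 14 - 10) = 4
Day 5: max(0, 17 - 10) = 7
Day 6: max(0, 13 - 10) = 3
Day 7: max(0, 12 - 10) = 2
Day 8: max(0, 11 - 10) = 1
Total ADD = 34

34


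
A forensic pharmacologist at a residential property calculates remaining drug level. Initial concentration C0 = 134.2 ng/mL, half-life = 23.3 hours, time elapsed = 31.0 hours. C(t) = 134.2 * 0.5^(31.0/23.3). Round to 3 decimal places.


Drug concentration decay:
Number of half-lives = t / t_half = 31.0 / 23.3 = 1.330472
Decay factor = 0.5^1.330472 = 0.39763813
C(t) = 134.2 * 0.39763813 = 53.363 ng/mL

53.363


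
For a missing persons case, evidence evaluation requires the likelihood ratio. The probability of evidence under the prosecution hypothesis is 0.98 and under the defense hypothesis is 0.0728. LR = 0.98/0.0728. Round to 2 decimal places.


Likelihood ratio calculation:
LR = P(E|Hp) / P(E|Hd)
LR = 0.98 / 0.0728
LR = 13.46

13.46


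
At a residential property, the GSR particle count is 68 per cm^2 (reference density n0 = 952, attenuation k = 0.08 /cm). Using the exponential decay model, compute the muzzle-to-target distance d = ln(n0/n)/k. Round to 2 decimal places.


GSR distance calculation:
n0/n = 952 / 68 = 14
ln(n0/n) = 2.639057
d = 2.639057 / 0.08 = 32.99 cm

32.99


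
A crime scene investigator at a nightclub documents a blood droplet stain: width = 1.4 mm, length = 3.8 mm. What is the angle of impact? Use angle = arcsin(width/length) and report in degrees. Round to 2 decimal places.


Blood spatter impact angle calculation:
width / length = 1.4 / 3.8 = 0.368421
angle = arcsin(0.368421)
angle = 21.62 degrees

21.62


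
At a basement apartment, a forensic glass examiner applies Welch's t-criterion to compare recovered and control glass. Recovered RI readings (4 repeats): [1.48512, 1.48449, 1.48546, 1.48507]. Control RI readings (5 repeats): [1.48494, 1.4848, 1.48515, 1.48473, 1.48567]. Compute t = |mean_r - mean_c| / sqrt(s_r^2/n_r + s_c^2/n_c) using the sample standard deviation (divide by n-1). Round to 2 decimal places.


Welch's t-criterion for glass RI comparison:
Recovered mean = sum / n_r = 5.94014 / 4 = 1.485035
Control mean = sum / n_c = 7.42529 / 5 = 1.485058
Recovered sample variance s_r^2 = 1.62033e-07
Control sample variance s_c^2 = 1.4277e-07
Welch SE (unpooled) = sqrt(s_r^2/n_r + s_c^2/n_c) = sqrt(4.05083e-08 + 2.8554e-08) = sqrt(6.90623e-08) = 0.000262797
|mean_r - mean_c| = 2.3e-05
t = 2.3e-05 / 0.000262797 = 0.09

0.09


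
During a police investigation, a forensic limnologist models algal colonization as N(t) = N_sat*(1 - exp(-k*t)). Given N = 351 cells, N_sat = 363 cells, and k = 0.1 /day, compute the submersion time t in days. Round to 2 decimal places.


PMSI from diatom colonization curve:
N / N_sat = 351 / 363 = 0.966942
1 - N/N_sat = 0.033058
ln(1 - N/N_sat) = -3.409492
t = -ln(1 - N/N_sat) / k = -(-3.409492) / 0.1 = 34.09 days

34.09


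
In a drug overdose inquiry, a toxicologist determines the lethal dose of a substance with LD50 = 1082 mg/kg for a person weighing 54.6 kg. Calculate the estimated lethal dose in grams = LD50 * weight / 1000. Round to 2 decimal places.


Lethal dose calculation:
Lethal dose = LD50 * body_weight / 1000
= 1082 * 54.6 / 1000
= 59077.2 / 1000
= 59.08 g

59.08


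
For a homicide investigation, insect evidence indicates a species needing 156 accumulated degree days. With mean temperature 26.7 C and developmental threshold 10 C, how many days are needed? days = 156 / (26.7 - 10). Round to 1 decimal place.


Insect development time:
Effective temperature = avg_temp - T_base = 26.7 - 10 = 16.7 C
Days = ADD / effective_temp = 156 / 16.7 = 9.3 days

9.3


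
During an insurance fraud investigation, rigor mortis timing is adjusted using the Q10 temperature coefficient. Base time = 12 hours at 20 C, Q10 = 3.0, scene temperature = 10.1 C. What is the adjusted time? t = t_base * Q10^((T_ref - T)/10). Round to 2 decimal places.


Rigor mortis time adjustment:
Exponent = (T_ref - T_actual) / 10 = (20 - 10.1) / 10 = 0.99
Q10 factor = 3.0^0.99 = 2.96722
t_adjusted = 12 * 2.96722 = 35.61 hours

35.61


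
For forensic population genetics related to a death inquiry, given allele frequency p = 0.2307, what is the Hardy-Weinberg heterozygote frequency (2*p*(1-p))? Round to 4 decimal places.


Hardy-Weinberg heterozygote frequency:
q = 1 - p = 1 - 0.2307 = 0.7693
2pq = 2 * 0.2307 * 0.7693 = 0.3550

0.3550


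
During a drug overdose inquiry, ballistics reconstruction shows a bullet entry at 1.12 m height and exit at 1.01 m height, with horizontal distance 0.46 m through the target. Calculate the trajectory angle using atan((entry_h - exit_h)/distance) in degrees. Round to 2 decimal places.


Bullet trajectory angle:
Height difference = 1.12 - 1.01 = 0.11 m
angle = atan(0.11 / 0.46)
angle = atan(0.23913)
angle = 13.45 degrees

13.45


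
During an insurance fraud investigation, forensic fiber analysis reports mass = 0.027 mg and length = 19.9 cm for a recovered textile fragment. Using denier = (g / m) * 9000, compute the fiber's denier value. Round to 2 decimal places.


Denier calculation:
Mass in grams = 0.027 mg / 1000 = 0.000027 g
Length in meters = 19.9 cm / 100 = 0.199 m
Linear density = mass / length = 0.000027 / 0.199 = 0.00013568 g/m
Denier = (g/m) * 9000 = 0.00013568 * 9000 = 1.22

1.22


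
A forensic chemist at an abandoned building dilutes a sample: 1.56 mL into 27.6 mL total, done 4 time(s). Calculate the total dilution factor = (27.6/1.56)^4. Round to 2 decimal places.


Dilution factor calculation:
Single dilution = V_total / V_sample = 27.6 / 1.56 ≈ 17.692308
Number of dilutions = 4
Total DF = (27.6 / 1.56)^4 (full precision, rounded at the end) = 97980.11

97980.11


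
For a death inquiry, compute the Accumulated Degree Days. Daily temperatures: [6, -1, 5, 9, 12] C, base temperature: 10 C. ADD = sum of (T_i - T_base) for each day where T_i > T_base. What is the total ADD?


Computing ADD day by day:
Day 1: max(0, 6 - 10) = 0
Day 2: max(0, -1 - 10) = 0
Day 3: max(0, 5 - 10) = 0
Day 4: max(0, 9 - 10) = 0
Day 5: max(0, 12 - 10) = 2
Total ADD = 2

2


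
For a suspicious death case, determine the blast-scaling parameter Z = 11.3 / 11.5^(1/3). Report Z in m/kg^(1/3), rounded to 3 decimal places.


Scaled distance calculation:
W^(1/3) = 11.5^(1/3) = 2.257179
Z = R / W^(1/3) = 11.3 / 2.257179
Z = 5.006 m/kg^(1/3)

5.006


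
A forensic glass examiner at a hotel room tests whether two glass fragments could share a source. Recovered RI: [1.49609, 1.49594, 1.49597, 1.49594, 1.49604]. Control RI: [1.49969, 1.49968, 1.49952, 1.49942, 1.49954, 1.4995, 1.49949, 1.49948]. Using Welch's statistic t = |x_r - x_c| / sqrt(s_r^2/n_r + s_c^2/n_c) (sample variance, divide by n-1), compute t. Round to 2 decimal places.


Welch's t-criterion for glass RI comparison:
Recovered mean = sum / n_r = 7.47998 / 5 = 1.495996
Control mean = sum / n_c = 11.99632 / 8 = 1.49954
Recovered sample variance s_r^2 = 4.43e-09
Control sample variance s_c^2 = 9.22857e-09
Welch SE (unpooled) = sqrt(s_r^2/n_r + s_c^2/n_c) = sqrt(8.86e-10 + 1.15357e-09) = sqrt(2.03957e-09) = 4.51616e-05
|mean_r - mean_c| = 0.003544
t = 0.003544 / 4.51616e-05 = 78.47

78.47


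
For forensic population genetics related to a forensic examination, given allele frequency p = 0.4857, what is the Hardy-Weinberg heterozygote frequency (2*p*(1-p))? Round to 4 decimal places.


Hardy-Weinberg heterozygote frequency:
q = 1 - p = 1 - 0.4857 = 0.5143
2pq = 2 * 0.4857 * 0.5143 = 0.4996

0.4996


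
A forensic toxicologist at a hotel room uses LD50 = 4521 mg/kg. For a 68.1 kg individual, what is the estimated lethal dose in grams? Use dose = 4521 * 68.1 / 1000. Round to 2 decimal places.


Lethal dose calculation:
Lethal dose = LD50 * body_weight / 1000
= 4521 * 68.1 / 1000
= 307880.1 / 1000
= 307.88 g

307.88


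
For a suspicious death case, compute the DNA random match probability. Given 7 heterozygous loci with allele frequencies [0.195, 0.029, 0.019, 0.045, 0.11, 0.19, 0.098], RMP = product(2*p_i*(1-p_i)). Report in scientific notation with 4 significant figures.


Computing RMP for 7 loci:
Locus 1: 2 * 0.195 * 0.805 = 0.31395
Locus 2: 2 * 0.029 * 0.971 = 0.056318
Locus 3: 2 * 0.019 * 0.981 = 0.037278
Locus 4: 2 * 0.045 * 0.955 = 0.08595
Locus 5: 2 * 0.11 * 0.89 = 0.1958
Locus 6: 2 * 0.19 * 0.81 = 0.3078
Locus 7: 2 * 0.098 * 0.902 = 0.176792
RMP = 6.036e-07

6.036e-07


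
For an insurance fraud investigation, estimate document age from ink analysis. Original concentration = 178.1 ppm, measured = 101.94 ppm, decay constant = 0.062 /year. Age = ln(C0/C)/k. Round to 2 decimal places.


Document age estimation:
C0/C = 178.1 / 101.94 = 1.747106
ln(C0/C) = 0.557961
t = 0.557961 / 0.062 = 9.00 years

9.00


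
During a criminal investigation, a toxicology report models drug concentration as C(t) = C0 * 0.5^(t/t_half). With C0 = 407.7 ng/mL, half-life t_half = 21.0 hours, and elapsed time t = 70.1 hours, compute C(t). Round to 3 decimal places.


Drug concentration decay:
Number of half-lives = t / t_half = 70.1 / 21.0 = 3.338095
Decay factor = 0.5^3.338095 = 0.09888565
C(t) = 407.7 * 0.09888565 = 40.316 ng/mL

40.316


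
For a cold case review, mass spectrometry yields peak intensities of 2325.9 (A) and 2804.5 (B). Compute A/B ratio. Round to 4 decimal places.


Spectral peak ratio:
Peak A = 2325.9 counts
Peak B = 2804.5 counts
Ratio = 2325.9 / 2804.5 = 0.8293

0.8293


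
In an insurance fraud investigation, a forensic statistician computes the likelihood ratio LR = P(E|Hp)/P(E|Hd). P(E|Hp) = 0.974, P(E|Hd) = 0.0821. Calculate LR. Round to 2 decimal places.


Likelihood ratio calculation:
LR = P(E|Hp) / P(E|Hd)
LR = 0.974 / 0.0821
LR = 11.86

11.86


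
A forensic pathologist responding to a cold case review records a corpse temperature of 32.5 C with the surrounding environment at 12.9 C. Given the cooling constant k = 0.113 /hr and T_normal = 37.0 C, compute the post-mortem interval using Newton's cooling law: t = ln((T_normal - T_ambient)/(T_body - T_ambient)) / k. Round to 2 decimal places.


Using Newton's law of cooling:
t = ln((T_normal - T_ambient) / (T_body - T_ambient)) / k
T_normal - T_ambient = 24.1
T_body - T_ambient = 19.6
Ratio = 1.229592
ln(ratio) = 0.206682
t = 0.206682 / 0.113 = 1.83 hours

1.83


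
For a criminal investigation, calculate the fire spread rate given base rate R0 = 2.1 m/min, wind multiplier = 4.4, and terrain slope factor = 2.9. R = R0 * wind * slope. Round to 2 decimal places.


Fire spread rate calculation:
R = R0 * wind_factor * slope_factor
= 2.1 * 4.4 * 2.9
= 9.24 * 2.9
= 26.80 m/min

26.80


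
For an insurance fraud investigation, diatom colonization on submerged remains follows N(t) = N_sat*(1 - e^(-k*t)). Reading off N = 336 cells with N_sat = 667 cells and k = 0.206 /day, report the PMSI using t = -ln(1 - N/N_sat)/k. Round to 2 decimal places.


PMSI from diatom colonization curve:
N / N_sat = 336 / 667 = 0.503748
1 - N/N_sat = 0.496252
ln(1 - N/N_sat) = -0.700671
t = -ln(1 - N/N_sat) / k = -(-0.700671) / 0.206 = 3.40 days

3.40


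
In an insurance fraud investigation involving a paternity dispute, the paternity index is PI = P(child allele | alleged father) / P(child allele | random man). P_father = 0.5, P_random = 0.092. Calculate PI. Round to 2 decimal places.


Paternity Index calculation:
PI = P(allele|father) / P(allele|random)
PI = 0.5 / 0.092
PI = 5.43

5.43


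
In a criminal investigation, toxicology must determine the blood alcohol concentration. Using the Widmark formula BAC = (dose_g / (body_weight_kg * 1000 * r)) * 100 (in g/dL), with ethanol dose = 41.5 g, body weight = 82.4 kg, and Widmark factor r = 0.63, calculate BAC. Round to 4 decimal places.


Applying the Widmark formula:
BAC = (dose_g / (body_wt * 1000 * r)) * 100
Denominator = 82.4 * 1000 * 0.63 = 51912
BAC = (41.5 / 51912) * 100
BAC = 0.0799 g/dL

0.0799


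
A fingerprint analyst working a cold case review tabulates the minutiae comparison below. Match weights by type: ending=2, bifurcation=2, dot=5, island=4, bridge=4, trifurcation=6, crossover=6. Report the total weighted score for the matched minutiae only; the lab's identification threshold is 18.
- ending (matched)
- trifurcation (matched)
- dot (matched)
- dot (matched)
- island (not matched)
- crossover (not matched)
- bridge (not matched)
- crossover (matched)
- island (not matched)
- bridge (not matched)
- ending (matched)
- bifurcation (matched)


Weighted minutiae match score:
  ending: matched, +2 (running total 2)
  trifurcation: matched, +6 (running total 8)
  dot: matched, +5 (running total 13)
  dot: matched, +5 (running total 18)
  island: not matched, +0
  crossover: not matched, +0
  bridge: not matched, +0
  crossover: matched, +6 (running total 24)
  island: not matched, +0
  bridge: not matched, +0
  ending: matched, +2 (running total 26)
  bifurcation: matched, +2 (running total 28)
Total score = 28
Threshold = 18; verdict = identification

28


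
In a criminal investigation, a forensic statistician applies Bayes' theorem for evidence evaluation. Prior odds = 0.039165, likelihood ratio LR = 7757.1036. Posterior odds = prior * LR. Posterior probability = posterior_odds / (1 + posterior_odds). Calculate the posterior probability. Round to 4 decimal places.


Bayesian evidence evaluation:
Posterior odds = prior_odds * LR = 0.039165 * 7757.1036 = 303.807
Posterior probability = posterior_odds / (1 + posterior_odds)
= 303.807 / (1 + 303.807)
= 303.807 / 304.807
= 0.9967

0.9967


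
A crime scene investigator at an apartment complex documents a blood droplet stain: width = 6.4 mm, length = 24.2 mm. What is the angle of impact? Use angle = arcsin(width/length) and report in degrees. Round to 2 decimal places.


Blood spatter impact angle calculation:
width / length = 6.4 / 24.2 = 0.264463
angle = arcsin(0.264463)
angle = 15.34 degrees

15.34


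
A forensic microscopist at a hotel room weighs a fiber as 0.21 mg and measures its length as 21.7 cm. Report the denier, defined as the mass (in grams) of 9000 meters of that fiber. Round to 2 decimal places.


Denier calculation:
Mass in grams = 0.21 mg / 1000 = 0.00021 g
Length in meters = 21.7 cm / 100 = 0.217 m
Linear density = mass / length = 0.00021 / 0.217 = 0.00096774 g/m
Denier = (g/m) * 9000 = 0.00096774 * 9000 = 8.71

8.71


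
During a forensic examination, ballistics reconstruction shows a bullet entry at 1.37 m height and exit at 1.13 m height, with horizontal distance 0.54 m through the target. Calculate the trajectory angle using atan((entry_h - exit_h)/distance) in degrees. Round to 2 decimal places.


Bullet trajectory angle:
Height difference = 1.37 - 1.13 = 0.24 m
angle = atan(0.24 / 0.54)
angle = atan(0.444444)
angle = 23.96 degrees

23.96


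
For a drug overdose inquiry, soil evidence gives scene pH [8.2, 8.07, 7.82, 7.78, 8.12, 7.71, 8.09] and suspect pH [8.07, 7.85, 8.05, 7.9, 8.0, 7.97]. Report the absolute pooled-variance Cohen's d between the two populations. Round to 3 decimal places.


Pooled-variance Cohen's d for soil pH comparison:
Scene mean = 55.79 / 7 = 7.97
Suspect mean = 47.84 / 6 = 7.973333
Scene sample variance s_s^2 = 0.037667
Suspect sample variance s_c^2 = 0.007307
Pooled variance = ((n_s-1)*s_s^2 + (n_c-1)*s_c^2) / (n_s + n_c - 2) = 0.023867
Pooled SD = sqrt(0.023867) = 0.154489
Mean difference = -0.003333
|d| = |-0.003333| / 0.154489 = 0.022

0.022


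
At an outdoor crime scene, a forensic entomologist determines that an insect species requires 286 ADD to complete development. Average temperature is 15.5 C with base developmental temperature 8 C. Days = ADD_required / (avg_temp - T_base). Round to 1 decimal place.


Insect development time:
Effective temperature = avg_temp - T_base = 15.5 - 8 = 7.5 C
Days = ADD / effective_temp = 286 / 7.5 = 38.1 days

38.1


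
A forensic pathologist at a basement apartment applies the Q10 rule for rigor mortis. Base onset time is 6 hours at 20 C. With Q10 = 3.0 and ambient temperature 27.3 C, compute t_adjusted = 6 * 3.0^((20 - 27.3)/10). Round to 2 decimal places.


Rigor mortis time adjustment:
Exponent = (T_ref - T_actual) / 10 = (20 - 27.3) / 10 = -0.73
Q10 factor = 3.0^-0.73 = 0.44844
t_adjusted = 6 * 0.44844 = 2.69 hours

2.69


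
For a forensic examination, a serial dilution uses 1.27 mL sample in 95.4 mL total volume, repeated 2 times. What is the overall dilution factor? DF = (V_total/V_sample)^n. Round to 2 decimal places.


Dilution factor calculation:
Single dilution = V_total / V_sample = 95.4 / 1.27 ≈ 75.11811
Number of dilutions = 2
Total DF = (95.4 / 1.27)^2 (full precision, rounded at the end) = 5642.73

5642.73


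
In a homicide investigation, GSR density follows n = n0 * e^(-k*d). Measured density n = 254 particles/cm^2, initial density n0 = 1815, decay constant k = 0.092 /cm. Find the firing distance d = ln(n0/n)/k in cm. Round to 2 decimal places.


GSR distance calculation:
n0/n = 1815 / 254 = 7.145669
ln(n0/n) = 1.966506
d = 1.966506 / 0.092 = 21.38 cm

21.38


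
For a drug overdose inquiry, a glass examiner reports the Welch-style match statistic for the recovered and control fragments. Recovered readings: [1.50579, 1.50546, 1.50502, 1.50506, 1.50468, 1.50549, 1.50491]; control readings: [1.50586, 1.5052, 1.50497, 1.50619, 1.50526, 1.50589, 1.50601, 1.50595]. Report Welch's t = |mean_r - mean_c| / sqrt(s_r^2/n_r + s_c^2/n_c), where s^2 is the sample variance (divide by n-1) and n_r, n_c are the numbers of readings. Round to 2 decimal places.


Welch's t-criterion for glass RI comparison:
Recovered mean = sum / n_r = 10.53641 / 7 = 1.5052014
Control mean = sum / n_c = 12.04533 / 8 = 1.5056662
Recovered sample variance s_r^2 = 1.51048e-07
Control sample variance s_c^2 = 2.0397e-07
Welch SE (unpooled) = sqrt(s_r^2/n_r + s_c^2/n_c) = sqrt(2.15782e-08 + 2.54962e-08) = sqrt(4.70744e-08) = 0.000216966
|mean_r - mean_c| = 0.000464821
t = 0.000464821 / 0.000216966 = 2.14

2.14
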